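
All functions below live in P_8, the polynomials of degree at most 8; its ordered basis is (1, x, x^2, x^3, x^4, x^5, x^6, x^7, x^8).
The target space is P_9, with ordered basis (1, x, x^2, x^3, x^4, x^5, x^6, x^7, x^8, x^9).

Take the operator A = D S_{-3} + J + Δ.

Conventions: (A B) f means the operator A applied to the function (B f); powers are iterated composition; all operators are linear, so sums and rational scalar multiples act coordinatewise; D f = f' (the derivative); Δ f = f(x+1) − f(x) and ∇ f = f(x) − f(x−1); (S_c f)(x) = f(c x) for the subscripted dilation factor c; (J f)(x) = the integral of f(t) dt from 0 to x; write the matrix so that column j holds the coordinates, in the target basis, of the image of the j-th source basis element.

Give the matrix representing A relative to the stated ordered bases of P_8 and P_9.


image of 1: x
image of x: (1/2)x^2 - 2
image of x^2: (1/3)x^3 + 20x + 1
image of x^3: (1/4)x^4 - 78x^2 + 3x + 1
image of x^4: (1/5)x^5 + 328x^3 + 6x^2 + 4x + 1
image of x^5: (1/6)x^6 - 1210x^4 + 10x^3 + 10x^2 + 5x + 1
image of x^6: (1/7)x^7 + 4380x^5 + 15x^4 + 20x^3 + 15x^2 + 6x + 1
image of x^7: (1/8)x^8 - 15302x^6 + 21x^5 + 35x^4 + 35x^3 + 21x^2 + 7x + 1
image of x^8: (1/9)x^9 + 52496x^7 + 28x^6 + 56x^5 + 70x^4 + 56x^3 + 28x^2 + 8x + 1
each image's coordinates form column j of the matrix

the matrix is [[0, -2, 1, 1, 1, 1, 1, 1, 1]; [1, 0, 20, 3, 4, 5, 6, 7, 8]; [0, 1/2, 0, -78, 6, 10, 15, 21, 28]; [0, 0, 1/3, 0, 328, 10, 20, 35, 56]; [0, 0, 0, 1/4, 0, -1210, 15, 35, 70]; [0, 0, 0, 0, 1/5, 0, 4380, 21, 56]; [0, 0, 0, 0, 0, 1/6, 0, -15302, 28]; [0, 0, 0, 0, 0, 0, 1/7, 0, 52496]; [0, 0, 0, 0, 0, 0, 0, 1/8, 0]; [0, 0, 0, 0, 0, 0, 0, 0, 1/9]] (rows listed top to bottom)


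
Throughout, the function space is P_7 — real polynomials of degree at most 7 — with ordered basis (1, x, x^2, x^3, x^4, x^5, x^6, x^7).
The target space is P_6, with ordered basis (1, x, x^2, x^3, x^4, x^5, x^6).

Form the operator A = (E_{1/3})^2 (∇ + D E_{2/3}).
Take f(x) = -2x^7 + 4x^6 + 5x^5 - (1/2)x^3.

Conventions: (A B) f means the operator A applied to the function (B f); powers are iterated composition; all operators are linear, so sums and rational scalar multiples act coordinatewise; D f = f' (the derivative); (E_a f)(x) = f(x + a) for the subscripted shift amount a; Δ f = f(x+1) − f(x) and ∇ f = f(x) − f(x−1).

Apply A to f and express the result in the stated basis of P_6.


the result is g(x) = -28x^6 - 78x^5 - (500/3)x^4 - (220/3)x^3 + (5155/27)x^2 + (529/2)x + 145159/1458

∇ f = -14x^6 + 66x^5 - 105x^4 + 100x^3 - (107/2)x^2 + (29/2)x - 3/2
E_{2/3} f = -2x^7 - (16/3)x^6 + (7/3)x^5 + (610/27)x^4 + (5119/162)x^3 + (1631/81)x^2 + (4522/729)x + 1628/2187
D E_{2/3} f = -14x^6 - 32x^5 + (35/3)x^4 + (2440/27)x^3 + (5119/54)x^2 + (3262/81)x + 4522/729
(∇ + D E_{2/3}) f = -28x^6 + 34x^5 - (280/3)x^4 + (5140/27)x^3 + (1115/27)x^2 + (8873/162)x + 6857/1458
E_{1/3} (∇ + D E_{2/3}) f = -28x^6 - 22x^5 - (250/3)x^4 + (2240/27)x^3 + (4775/27)x^2 + (21601/162)x + 24457/729
E_{1/3} E_{1/3} (∇ + D E_{2/3}) f = -28x^6 - 78x^5 - (500/3)x^4 - (220/3)x^3 + (5155/27)x^2 + (529/2)x + 145159/1458


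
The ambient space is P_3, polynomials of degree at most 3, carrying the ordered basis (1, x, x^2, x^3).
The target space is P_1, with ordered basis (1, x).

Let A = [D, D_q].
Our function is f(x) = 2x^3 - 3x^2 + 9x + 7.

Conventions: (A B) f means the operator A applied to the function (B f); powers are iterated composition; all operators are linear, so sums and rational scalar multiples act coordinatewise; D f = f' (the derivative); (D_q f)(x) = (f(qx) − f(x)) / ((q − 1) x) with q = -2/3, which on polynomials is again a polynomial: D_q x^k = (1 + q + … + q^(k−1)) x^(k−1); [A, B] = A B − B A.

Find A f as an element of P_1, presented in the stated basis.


the result is g(x) = (10/9)x + 5

D_q f = (14/9)x^2 - x + 9
D D_q f = (28/9)x - 1
D f = 6x^2 - 6x + 9
D_q D f = 2x - 6
[D, D_q] f = (10/9)x + 5


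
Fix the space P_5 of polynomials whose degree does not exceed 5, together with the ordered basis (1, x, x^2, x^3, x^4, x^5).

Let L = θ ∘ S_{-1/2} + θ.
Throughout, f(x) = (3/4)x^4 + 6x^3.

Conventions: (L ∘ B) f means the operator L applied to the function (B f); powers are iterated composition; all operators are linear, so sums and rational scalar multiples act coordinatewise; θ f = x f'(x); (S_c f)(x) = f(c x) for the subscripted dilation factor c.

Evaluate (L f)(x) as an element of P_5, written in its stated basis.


g(x) = (51/16)x^4 + (63/4)x^3

S_{-1/2} f = (3/64)x^4 - (3/4)x^3
θ S_{-1/2} f = (3/16)x^4 - (9/4)x^3
θ f = 3x^4 + 18x^3
(θ ∘ S_{-1/2} + θ) f = (51/16)x^4 + (63/4)x^3


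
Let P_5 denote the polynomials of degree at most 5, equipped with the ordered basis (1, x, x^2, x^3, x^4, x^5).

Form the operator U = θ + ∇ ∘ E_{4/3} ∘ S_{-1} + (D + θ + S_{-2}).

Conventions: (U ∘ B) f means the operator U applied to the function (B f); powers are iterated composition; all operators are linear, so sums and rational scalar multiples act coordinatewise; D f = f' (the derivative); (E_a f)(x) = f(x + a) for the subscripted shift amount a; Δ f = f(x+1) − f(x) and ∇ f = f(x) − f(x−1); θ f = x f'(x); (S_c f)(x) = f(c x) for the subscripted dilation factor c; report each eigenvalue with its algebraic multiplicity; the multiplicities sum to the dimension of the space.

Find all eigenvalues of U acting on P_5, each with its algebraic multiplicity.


λ = -22 (multiplicity 1), λ = -2 (multiplicity 1), λ = 0 (multiplicity 1), λ = 1 (multiplicity 1), λ = 8 (multiplicity 1), λ = 24 (multiplicity 1)

image of 1: 1
image of x: 0
image of x^2: 8x^2 + 4x + 5/3
image of x^3: -2x^3 - 5x - 7/3
image of x^4: 24x^4 + 8x^3 + 10x^2 + (28/3)x + 85/27
image of x^5: -22x^5 - (50/3)x^3 - (70/3)x^2 - (425/27)x - 341/81
the matrix is upper triangular; its diagonal is (1, 0, 8, -2, 24, -22)
for a triangular matrix the eigenvalues are the diagonal entries, with algebraic multiplicity their repetition count


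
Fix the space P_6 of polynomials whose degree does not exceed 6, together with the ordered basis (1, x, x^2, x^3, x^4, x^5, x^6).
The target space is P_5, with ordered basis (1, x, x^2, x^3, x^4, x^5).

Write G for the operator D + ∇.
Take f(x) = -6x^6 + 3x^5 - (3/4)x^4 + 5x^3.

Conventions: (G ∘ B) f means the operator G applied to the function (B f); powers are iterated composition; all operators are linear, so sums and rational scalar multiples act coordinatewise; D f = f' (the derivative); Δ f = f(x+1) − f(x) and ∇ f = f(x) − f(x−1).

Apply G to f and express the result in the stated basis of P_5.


D f = -36x^5 + 15x^4 - 3x^3 + 15x^2
∇ f = -36x^5 + 105x^4 - 153x^3 + (279/2)x^2 - 69x + 59/4
(D + ∇) f = -72x^5 + 120x^4 - 156x^3 + (309/2)x^2 - 69x + 59/4

the result is g(x) = -72x^5 + 120x^4 - 156x^3 + (309/2)x^2 - 69x + 59/4


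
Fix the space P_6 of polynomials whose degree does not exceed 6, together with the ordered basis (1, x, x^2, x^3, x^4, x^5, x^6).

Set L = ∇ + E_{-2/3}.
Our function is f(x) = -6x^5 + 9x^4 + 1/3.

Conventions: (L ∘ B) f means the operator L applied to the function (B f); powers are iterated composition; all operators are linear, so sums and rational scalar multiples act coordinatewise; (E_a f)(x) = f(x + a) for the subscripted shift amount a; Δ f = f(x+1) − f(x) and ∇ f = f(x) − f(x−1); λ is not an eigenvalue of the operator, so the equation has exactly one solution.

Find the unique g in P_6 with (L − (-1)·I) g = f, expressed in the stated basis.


write g with unknown coordinates in the stated basis and equate coefficients in (L − (-1)·I) g = f
solving from the highest basis element down gives g = -3x^5 + 7x^4 - 13x^3 + (517/18)x^2 - (653/18)x + 1853/81
check: L g = -3x^5 + 2x^4 + 13x^3 - (517/18)x^2 + (653/18)x - 1826/81
so L g − (-1)·g = -6x^5 + 9x^4 + 1/3 = f ✓

g(x) = -3x^5 + 7x^4 - 13x^3 + (517/18)x^2 - (653/18)x + 1853/81


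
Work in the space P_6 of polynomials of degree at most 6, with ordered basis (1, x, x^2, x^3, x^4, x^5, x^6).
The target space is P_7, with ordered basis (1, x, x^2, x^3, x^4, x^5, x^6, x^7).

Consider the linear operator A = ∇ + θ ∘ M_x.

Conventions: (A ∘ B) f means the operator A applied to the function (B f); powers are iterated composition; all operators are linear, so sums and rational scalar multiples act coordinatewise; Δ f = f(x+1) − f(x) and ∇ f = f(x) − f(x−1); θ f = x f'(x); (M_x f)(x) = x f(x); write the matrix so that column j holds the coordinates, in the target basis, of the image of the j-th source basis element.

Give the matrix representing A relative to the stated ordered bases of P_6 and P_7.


the matrix is [[0, 1, -1, 1, -1, 1, -1]; [1, 0, 2, -3, 4, -5, 6]; [0, 2, 0, 3, -6, 10, -15]; [0, 0, 3, 0, 4, -10, 20]; [0, 0, 0, 4, 0, 5, -15]; [0, 0, 0, 0, 5, 0, 6]; [0, 0, 0, 0, 0, 6, 0]; [0, 0, 0, 0, 0, 0, 7]] (rows listed top to bottom)

image of 1: x
image of x: 2x^2 + 1
image of x^2: 3x^3 + 2x - 1
image of x^3: 4x^4 + 3x^2 - 3x + 1
image of x^4: 5x^5 + 4x^3 - 6x^2 + 4x - 1
image of x^5: 6x^6 + 5x^4 - 10x^3 + 10x^2 - 5x + 1
image of x^6: 7x^7 + 6x^5 - 15x^4 + 20x^3 - 15x^2 + 6x - 1
each image's coordinates form column j of the matrix


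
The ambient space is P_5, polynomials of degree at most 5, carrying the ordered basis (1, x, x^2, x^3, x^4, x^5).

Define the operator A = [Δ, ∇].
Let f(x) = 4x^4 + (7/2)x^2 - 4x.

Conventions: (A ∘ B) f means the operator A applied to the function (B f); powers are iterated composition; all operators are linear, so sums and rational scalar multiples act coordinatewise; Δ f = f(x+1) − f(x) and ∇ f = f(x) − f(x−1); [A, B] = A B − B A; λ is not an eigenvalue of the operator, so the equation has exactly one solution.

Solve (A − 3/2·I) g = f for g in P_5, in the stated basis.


write g with unknown coordinates in the stated basis and equate coefficients in (A − 3/2·I) g = f
solving from the highest basis element down gives g = -(8/3)x^4 - (7/3)x^2 + (8/3)x
check: A g = 0
so A g − 3/2·g = 4x^4 + (7/2)x^2 - 4x = f ✓

the result is g(x) = -(8/3)x^4 - (7/3)x^2 + (8/3)x


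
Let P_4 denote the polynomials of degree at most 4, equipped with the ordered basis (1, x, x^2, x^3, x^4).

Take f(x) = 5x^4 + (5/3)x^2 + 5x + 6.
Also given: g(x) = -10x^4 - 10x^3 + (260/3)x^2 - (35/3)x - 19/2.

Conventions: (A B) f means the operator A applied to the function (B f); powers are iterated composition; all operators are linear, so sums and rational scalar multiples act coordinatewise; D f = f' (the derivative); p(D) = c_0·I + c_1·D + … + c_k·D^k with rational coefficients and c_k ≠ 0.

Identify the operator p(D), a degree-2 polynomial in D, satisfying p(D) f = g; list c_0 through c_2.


p(D) = -2·I − (1/2)·D + (3/2)·D^2, i.e. c_0 = -2, c_1 = -1/2, c_2 = 3/2

D^0 f = 5x^4 + (5/3)x^2 + 5x + 6
D^1 f = 20x^3 + (10/3)x + 5
D^2 f = 60x^2 + 10/3
matching coefficients of g against c_0 f + c_1 Df + … from the top degree down determines the c_i
solution: c_0 = -2, c_1 = -1/2, c_2 = 3/2


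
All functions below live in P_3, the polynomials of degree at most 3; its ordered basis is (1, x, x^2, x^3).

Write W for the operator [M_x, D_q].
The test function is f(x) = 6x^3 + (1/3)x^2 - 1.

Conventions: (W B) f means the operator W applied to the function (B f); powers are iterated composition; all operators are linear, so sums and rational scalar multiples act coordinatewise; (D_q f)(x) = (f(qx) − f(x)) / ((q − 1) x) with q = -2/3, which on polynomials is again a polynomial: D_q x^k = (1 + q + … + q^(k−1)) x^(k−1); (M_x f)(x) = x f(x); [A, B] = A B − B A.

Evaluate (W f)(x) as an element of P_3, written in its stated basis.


g(x) = (16/9)x^3 - (4/27)x^2 + 1

D_q f = (14/3)x^2 + (1/9)x
M_x D_q f = (14/3)x^3 + (1/9)x^2
M_x f = 6x^4 + (1/3)x^3 - x
D_q M_x f = (26/9)x^3 + (7/27)x^2 - 1
[M_x, D_q] f = (16/9)x^3 - (4/27)x^2 + 1


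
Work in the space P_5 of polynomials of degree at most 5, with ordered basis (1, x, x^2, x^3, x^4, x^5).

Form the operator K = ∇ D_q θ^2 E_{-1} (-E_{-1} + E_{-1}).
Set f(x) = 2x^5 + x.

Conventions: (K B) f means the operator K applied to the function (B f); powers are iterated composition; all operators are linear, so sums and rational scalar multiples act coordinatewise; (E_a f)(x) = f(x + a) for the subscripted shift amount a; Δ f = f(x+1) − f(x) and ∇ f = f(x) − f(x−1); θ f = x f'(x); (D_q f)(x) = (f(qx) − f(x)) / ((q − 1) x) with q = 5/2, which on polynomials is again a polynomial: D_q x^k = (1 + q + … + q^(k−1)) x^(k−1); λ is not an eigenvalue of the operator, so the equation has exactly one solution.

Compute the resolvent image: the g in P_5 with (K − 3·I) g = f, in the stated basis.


g(x) = -(2/3)x^5 - (1/3)x

write g with unknown coordinates in the stated basis and equate coefficients in (K − 3·I) g = f
solving from the highest basis element down gives g = -(2/3)x^5 - (1/3)x
check: K g = 0
so K g − 3·g = 2x^5 + x = f ✓


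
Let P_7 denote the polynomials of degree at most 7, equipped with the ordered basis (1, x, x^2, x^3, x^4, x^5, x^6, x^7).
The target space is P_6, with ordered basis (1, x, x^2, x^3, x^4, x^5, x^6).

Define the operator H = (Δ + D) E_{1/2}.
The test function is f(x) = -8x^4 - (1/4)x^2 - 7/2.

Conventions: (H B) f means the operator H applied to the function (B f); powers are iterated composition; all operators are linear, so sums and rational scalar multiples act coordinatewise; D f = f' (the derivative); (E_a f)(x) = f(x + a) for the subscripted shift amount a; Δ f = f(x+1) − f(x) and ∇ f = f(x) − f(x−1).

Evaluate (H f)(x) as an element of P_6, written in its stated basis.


E_{1/2} f = -8x^4 - 16x^3 - (49/4)x^2 - (17/4)x - 65/16
Δ E_{1/2} f = -32x^3 - 96x^2 - (209/2)x - 81/2
D E_{1/2} f = -32x^3 - 48x^2 - (49/2)x - 17/4
(Δ + D) E_{1/2} f = -64x^3 - 144x^2 - 129x - 179/4

the result is g(x) = -64x^3 - 144x^2 - 129x - 179/4


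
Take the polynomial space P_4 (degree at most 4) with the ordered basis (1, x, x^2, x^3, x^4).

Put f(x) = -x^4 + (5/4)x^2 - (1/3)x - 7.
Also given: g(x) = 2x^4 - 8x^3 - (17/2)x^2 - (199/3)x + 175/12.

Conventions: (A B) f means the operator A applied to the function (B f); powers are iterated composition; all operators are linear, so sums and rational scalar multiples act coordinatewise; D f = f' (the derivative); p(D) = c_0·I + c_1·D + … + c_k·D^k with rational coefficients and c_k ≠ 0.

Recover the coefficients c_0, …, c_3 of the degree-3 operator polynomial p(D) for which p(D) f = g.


D^0 f = -x^4 + (5/4)x^2 - (1/3)x - 7
D^1 f = -4x^3 + (5/2)x - 1/3
D^2 f = -12x^2 + 5/2
D^3 f = -24x
matching coefficients of g against c_0 f + c_1 Df + … from the top degree down determines the c_i
solution: c_0 = -2, c_1 = 2, c_2 = 1/2, c_3 = 3

p(D) = -2·I + 2·D + (1/2)·D^2 + 3·D^3, i.e. c_0 = -2, c_1 = 2, c_2 = 1/2, c_3 = 3


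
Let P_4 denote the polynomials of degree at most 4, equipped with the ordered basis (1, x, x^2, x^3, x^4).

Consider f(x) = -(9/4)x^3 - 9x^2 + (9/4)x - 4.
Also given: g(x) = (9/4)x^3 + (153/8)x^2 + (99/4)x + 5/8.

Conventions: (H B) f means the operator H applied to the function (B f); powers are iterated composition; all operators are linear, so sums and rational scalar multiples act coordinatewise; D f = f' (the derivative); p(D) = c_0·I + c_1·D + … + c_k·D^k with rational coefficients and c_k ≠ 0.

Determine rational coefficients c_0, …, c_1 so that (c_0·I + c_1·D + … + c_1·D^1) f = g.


c_0 = -1, c_1 = -3/2

D^0 f = -(9/4)x^3 - 9x^2 + (9/4)x - 4
D^1 f = -(27/4)x^2 - 18x + 9/4
matching coefficients of g against c_0 f + c_1 Df + … from the top degree down determines the c_i
solution: c_0 = -1, c_1 = -3/2


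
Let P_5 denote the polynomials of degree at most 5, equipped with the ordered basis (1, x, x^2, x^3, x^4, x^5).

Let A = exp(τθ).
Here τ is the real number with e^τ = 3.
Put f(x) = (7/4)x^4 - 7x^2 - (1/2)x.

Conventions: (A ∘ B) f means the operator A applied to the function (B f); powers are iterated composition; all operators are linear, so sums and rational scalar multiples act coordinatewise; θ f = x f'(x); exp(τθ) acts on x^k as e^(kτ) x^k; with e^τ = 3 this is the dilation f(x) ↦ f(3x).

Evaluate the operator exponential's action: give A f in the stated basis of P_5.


exp(τθ) x^k = e^(kτ) x^k; with e^τ = 3 this sends x^k to 3^k x^k
x ↦ 3 x
x^2 ↦ 9 x^2
x^4 ↦ 81 x^4
applying this coordinatewise to f: exp(τθ) f = (567/4)x^4 - 63x^2 - (3/2)x

the image equals g(x) = (567/4)x^4 - 63x^2 - (3/2)x


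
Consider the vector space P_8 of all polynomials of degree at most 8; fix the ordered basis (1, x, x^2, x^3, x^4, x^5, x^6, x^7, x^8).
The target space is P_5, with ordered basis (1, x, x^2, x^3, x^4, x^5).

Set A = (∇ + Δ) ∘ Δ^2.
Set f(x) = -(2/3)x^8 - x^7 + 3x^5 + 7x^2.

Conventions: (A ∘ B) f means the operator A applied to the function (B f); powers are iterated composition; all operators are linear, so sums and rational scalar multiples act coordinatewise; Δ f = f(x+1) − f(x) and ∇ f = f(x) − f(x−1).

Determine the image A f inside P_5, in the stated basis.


Δ f = -(16/3)x^7 - (77/3)x^6 - (175/3)x^5 - (200/3)x^4 - (127/3)x^3 - (29/3)x^2 + (50/3)x + 25/3
Δ Δ f = -(112/3)x^6 - 266x^5 - (2590/3)x^4 - 1550x^3 - (4822/3)x^2 - 896x - 574/3
∇ Δ^2 f = -224x^5 - 770x^4 - 1540x^3 - 1570x^2 - 912x - 204
Δ Δ^2 f = -224x^5 - 1890x^4 - 6860x^3 - 13050x^2 - 12872x - 5220
(∇ + Δ) Δ^2 f = -448x^5 - 2660x^4 - 8400x^3 - 14620x^2 - 13784x - 5424

the result is g(x) = -448x^5 - 2660x^4 - 8400x^3 - 14620x^2 - 13784x - 5424


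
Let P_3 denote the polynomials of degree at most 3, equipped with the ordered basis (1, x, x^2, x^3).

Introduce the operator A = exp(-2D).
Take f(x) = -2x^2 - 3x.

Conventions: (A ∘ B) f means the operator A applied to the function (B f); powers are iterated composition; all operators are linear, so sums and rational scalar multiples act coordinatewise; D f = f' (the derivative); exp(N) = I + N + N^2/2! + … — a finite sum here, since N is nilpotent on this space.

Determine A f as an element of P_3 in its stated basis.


order-1 term: 8x + 6
order-2 term: -8
the series for exp(-2D) f terminates at order 2
exp(-2D) f = -2x^2 + 5x - 2

the image equals g(x) = -2x^2 + 5x - 2


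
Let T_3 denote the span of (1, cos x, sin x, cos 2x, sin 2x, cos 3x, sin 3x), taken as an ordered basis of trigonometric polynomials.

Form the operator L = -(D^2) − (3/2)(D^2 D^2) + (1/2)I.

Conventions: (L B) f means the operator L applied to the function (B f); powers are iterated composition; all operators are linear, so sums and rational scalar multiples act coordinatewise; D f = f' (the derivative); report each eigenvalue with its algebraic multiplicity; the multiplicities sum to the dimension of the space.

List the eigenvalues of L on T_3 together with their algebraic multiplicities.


λ = -112 (multiplicity 2), λ = -39/2 (multiplicity 2), λ = 0 (multiplicity 2), λ = 1/2 (multiplicity 1)

image of 1: 1/2
image of cos x: 0
image of sin x: 0
image of cos 2x: -(39/2)cos 2x
image of sin 2x: -(39/2)sin 2x
image of cos 3x: -112cos 3x
image of sin 3x: -112sin 3x
the matrix is diagonal; its diagonal is (1/2, 0, 0, -39/2, -39/2, -112, -112)
for a triangular matrix the eigenvalues are the diagonal entries, with algebraic multiplicity their repetition count


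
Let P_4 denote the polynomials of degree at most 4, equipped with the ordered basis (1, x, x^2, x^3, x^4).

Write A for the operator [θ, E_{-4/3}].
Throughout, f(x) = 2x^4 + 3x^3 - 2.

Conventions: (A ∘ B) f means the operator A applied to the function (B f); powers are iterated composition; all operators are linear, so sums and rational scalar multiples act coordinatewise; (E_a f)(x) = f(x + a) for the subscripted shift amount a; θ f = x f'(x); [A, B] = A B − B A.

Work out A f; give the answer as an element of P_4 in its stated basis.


the image equals g(x) = (32/3)x^3 - (92/3)x^2 + (224/9)x - 320/81

E_{-4/3} f = 2x^4 - (23/3)x^3 + (28/3)x^2 - (80/27)x - 226/81
θ E_{-4/3} f = 8x^4 - 23x^3 + (56/3)x^2 - (80/27)x
θ f = 8x^4 + 9x^3
E_{-4/3} θ f = 8x^4 - (101/3)x^3 + (148/3)x^2 - (752/27)x + 320/81
[θ, E_{-4/3}] f = (32/3)x^3 - (92/3)x^2 + (224/9)x - 320/81


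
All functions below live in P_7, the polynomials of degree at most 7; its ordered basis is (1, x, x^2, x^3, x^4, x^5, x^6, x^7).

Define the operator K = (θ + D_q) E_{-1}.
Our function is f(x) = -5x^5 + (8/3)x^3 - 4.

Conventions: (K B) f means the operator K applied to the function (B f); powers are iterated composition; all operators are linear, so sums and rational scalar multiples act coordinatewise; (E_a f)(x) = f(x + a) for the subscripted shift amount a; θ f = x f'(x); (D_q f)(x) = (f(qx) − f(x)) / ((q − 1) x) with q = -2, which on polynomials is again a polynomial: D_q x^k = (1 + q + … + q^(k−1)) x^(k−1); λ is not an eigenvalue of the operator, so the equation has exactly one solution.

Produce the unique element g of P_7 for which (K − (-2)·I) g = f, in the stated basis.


write g with unknown coordinates in the stated basis and equate coefficients in (K − (-2)·I) g = f
solving from the highest basis element down gives g = -(5/7)x^5 - (15/14)x^4 + (997/210)x^3 + (1497/280)x^2 - (697/168)x - 3457/1680
check: K g = -(25/7)x^5 + (15/7)x^4 - (239/35)x^3 - (1497/140)x^2 + (697/84)x + 97/840
so K g − (-2)·g = -5x^5 + (8/3)x^3 - 4 = f ✓

the result is g(x) = -(5/7)x^5 - (15/14)x^4 + (997/210)x^3 + (1497/280)x^2 - (697/168)x - 3457/1680


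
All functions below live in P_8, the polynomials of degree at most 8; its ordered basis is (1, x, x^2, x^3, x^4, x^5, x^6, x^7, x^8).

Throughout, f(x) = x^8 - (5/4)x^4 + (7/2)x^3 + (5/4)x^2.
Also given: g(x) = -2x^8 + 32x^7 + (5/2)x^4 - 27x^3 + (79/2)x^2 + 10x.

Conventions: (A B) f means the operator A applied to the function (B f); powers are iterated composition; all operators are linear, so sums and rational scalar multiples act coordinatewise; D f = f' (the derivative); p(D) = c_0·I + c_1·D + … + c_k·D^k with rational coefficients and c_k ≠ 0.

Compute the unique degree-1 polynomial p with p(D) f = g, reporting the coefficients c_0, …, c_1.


D^0 f = x^8 - (5/4)x^4 + (7/2)x^3 + (5/4)x^2
D^1 f = 8x^7 - 5x^3 + (21/2)x^2 + (5/2)x
matching coefficients of g against c_0 f + c_1 Df + … from the top degree down determines the c_i
solution: c_0 = -2, c_1 = 4

p(D) = -2·I + 4·D, i.e. c_0 = -2, c_1 = 4


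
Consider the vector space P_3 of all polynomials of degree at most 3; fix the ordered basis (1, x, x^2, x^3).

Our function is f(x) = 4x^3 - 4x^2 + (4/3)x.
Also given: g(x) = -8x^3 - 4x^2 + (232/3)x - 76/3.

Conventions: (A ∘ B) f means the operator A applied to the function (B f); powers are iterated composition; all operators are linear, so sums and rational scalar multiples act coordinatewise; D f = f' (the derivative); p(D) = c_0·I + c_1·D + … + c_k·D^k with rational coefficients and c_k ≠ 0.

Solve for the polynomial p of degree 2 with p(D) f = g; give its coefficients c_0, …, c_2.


c_0 = -2, c_1 = -1, c_2 = 3

D^0 f = 4x^3 - 4x^2 + (4/3)x
D^1 f = 12x^2 - 8x + 4/3
D^2 f = 24x - 8
matching coefficients of g against c_0 f + c_1 Df + … from the top degree down determines the c_i
solution: c_0 = -2, c_1 = -1, c_2 = 3


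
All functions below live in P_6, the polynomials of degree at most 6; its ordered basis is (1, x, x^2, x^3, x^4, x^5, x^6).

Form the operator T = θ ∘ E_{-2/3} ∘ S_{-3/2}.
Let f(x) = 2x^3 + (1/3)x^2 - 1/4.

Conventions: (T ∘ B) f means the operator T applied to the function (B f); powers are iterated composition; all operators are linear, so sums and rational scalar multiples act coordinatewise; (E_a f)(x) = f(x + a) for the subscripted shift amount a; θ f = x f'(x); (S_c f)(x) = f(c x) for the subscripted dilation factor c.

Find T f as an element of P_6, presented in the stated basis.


g(x) = -(81/4)x^3 + (57/2)x^2 - 10x

S_{-3/2} f = -(27/4)x^3 + (3/4)x^2 - 1/4
E_{-2/3} S_{-3/2} f = -(27/4)x^3 + (57/4)x^2 - 10x + 25/12
θ (E_{-2/3} ∘ S_{-3/2}) f = -(81/4)x^3 + (57/2)x^2 - 10x


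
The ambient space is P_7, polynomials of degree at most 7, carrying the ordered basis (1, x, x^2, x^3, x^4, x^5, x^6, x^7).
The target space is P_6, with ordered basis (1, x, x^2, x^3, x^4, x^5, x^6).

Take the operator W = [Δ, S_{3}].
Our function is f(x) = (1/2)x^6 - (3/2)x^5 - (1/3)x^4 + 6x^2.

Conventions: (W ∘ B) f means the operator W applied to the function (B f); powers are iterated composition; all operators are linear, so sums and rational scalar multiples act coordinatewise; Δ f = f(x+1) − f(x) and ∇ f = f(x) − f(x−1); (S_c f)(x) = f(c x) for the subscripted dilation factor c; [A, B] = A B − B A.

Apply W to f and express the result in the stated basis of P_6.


S_{3} f = (729/2)x^6 - (729/2)x^5 - 27x^4 + 54x^2
Δ S_{3} f = 2187x^5 + 3645x^4 + 3537x^3 + (3321/2)x^2 + (729/2)x + 27
Δ f = 3x^5 - (19/3)x^3 - (19/2)x^2 + (37/6)x + 14/3
S_{3} Δ f = 729x^5 - 171x^3 - (171/2)x^2 + (37/2)x + 14/3
[Δ, S_{3}] f = 1458x^5 + 3645x^4 + 3708x^3 + 1746x^2 + 346x + 67/3

the image equals g(x) = 1458x^5 + 3645x^4 + 3708x^3 + 1746x^2 + 346x + 67/3


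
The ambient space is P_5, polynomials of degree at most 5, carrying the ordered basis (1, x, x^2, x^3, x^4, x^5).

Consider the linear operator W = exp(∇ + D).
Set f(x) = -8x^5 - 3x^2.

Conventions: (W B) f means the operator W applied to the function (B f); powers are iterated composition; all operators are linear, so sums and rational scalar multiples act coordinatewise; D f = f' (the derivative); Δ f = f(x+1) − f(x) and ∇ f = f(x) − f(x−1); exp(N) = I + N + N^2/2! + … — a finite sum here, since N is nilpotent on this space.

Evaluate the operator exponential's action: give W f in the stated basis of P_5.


order-1 term: -80x^4 + 80x^3 - 80x^2 + 28x - 5
order-2 term: -320x^3 + 480x^2 - 440x + 148
order-3 term: -640x^2 + 960x - 560
order-4 term: -640x + 640
order-5 term: -256
the series for exp(∇ + D) f terminates at order 5
exp(∇ + D) f = -8x^5 - 80x^4 - 240x^3 - 243x^2 - 92x - 33

the image equals g(x) = -8x^5 - 80x^4 - 240x^3 - 243x^2 - 92x - 33


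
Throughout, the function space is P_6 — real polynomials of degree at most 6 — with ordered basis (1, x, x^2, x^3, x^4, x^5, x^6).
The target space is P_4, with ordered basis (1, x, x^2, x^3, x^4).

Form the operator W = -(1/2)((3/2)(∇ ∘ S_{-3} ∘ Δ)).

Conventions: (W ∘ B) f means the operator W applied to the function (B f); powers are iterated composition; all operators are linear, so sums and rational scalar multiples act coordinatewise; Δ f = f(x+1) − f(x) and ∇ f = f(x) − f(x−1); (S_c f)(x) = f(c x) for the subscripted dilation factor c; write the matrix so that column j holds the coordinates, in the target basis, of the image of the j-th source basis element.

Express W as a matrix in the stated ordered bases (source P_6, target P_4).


the matrix is [[0, 0, 9/2, 27, 261/2, 585, 5049/2]; [0, 0, 0, -81/2, -324, -3915/2, -10530]; [0, 0, 0, 0, 243, 2430, 35235/2]; [0, 0, 0, 0, 0, -1215, -14580]; [0, 0, 0, 0, 0, 0, 10935/2]] (rows listed top to bottom)

image of 1: 0
image of x: 0
image of x^2: 9/2
image of x^3: -(81/2)x + 27
image of x^4: 243x^2 - 324x + 261/2
image of x^5: -1215x^3 + 2430x^2 - (3915/2)x + 585
image of x^6: (10935/2)x^4 - 14580x^3 + (35235/2)x^2 - 10530x + 5049/2
each image's coordinates form column j of the matrix


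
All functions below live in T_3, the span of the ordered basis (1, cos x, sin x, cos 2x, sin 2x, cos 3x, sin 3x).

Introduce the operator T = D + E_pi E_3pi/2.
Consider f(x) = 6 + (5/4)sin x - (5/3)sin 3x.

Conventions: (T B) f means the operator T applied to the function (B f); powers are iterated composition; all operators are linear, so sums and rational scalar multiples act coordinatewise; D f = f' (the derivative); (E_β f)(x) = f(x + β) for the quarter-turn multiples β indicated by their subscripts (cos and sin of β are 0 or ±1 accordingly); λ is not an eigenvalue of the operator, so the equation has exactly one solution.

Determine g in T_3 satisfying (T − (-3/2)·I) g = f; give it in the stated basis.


write g with unknown coordinates in the stated basis and equate coefficients in (T − (-3/2)·I) g = f
solving from the highest basis element down gives g = 12/5 - (2/5)cos x + (3/10)sin x + (8/15)cos 3x - (2/5)sin 3x
check: T g = 12/5 + (3/5)cos x + (4/5)sin x - (4/5)cos 3x - (16/15)sin 3x
so T g − (-3/2)·g = 6 + (5/4)sin x - (5/3)sin 3x = f ✓

the result is g(x) = 12/5 - (2/5)cos x + (3/10)sin x + (8/15)cos 3x - (2/5)sin 3x


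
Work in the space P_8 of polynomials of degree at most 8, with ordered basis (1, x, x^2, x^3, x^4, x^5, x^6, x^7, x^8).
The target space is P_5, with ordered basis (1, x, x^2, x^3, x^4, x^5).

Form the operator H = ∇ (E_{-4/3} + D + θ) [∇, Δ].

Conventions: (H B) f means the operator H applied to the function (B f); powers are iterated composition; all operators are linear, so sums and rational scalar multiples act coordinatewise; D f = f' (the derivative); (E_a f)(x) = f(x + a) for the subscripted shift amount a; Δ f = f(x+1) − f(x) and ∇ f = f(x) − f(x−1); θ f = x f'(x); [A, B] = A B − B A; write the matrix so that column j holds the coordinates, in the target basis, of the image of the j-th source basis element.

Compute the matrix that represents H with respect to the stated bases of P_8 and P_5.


the matrix is [[0, 0, 0, 0, 0, 0, 0, 0, 0]; [0, 0, 0, 0, 0, 0, 0, 0, 0]; [0, 0, 0, 0, 0, 0, 0, 0, 0]; [0, 0, 0, 0, 0, 0, 0, 0, 0]; [0, 0, 0, 0, 0, 0, 0, 0, 0]; [0, 0, 0, 0, 0, 0, 0, 0, 0]] (rows listed top to bottom)

image of 1: 0
image of x: 0
image of x^2: 0
image of x^3: 0
image of x^4: 0
image of x^5: 0
image of x^6: 0
image of x^7: 0
image of x^8: 0
each image's coordinates form column j of the matrix


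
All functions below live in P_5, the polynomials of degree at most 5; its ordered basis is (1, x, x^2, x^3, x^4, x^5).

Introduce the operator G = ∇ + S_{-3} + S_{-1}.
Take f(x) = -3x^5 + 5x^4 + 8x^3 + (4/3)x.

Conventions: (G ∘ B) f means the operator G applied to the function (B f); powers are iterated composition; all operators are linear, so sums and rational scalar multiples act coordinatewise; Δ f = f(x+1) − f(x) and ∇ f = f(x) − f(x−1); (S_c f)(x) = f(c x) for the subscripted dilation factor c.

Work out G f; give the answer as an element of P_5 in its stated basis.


g(x) = 732x^5 + 395x^4 - 174x^3 - 36x^2 + (17/3)x + 4/3

∇ f = -15x^4 + 50x^3 - 36x^2 + 11x + 4/3
S_{-3} f = 729x^5 + 405x^4 - 216x^3 - 4x
S_{-1} f = 3x^5 + 5x^4 - 8x^3 - (4/3)x
(∇ + S_{-3} + S_{-1}) f = 732x^5 + 395x^4 - 174x^3 - 36x^2 + (17/3)x + 4/3


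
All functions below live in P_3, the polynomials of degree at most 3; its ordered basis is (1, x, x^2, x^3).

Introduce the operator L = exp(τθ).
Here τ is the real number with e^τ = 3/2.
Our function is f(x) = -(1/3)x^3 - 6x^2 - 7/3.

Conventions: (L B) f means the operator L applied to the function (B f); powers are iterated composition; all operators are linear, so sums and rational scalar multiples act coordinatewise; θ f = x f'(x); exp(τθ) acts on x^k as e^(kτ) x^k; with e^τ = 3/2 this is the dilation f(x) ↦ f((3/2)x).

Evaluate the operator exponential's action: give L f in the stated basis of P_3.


exp(τθ) x^k = e^(kτ) x^k; with e^τ = 3/2 this sends x^k to (3/2)^k x^k
x^2 ↦ 9/4 x^2
x^3 ↦ 27/8 x^3
applying this coordinatewise to f: exp(τθ) f = -(9/8)x^3 - (27/2)x^2 - 7/3

the image equals g(x) = -(9/8)x^3 - (27/2)x^2 - 7/3


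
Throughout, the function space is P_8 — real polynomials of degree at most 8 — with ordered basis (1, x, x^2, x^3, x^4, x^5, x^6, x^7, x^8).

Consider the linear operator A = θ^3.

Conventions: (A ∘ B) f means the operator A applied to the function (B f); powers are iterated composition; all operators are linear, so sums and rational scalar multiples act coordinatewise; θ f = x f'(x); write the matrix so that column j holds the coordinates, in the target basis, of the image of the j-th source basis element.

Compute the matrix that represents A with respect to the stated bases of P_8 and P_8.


the matrix is [[0, 0, 0, 0, 0, 0, 0, 0, 0]; [0, 1, 0, 0, 0, 0, 0, 0, 0]; [0, 0, 8, 0, 0, 0, 0, 0, 0]; [0, 0, 0, 27, 0, 0, 0, 0, 0]; [0, 0, 0, 0, 64, 0, 0, 0, 0]; [0, 0, 0, 0, 0, 125, 0, 0, 0]; [0, 0, 0, 0, 0, 0, 216, 0, 0]; [0, 0, 0, 0, 0, 0, 0, 343, 0]; [0, 0, 0, 0, 0, 0, 0, 0, 512]] (rows listed top to bottom)

image of 1: 0
image of x: x
image of x^2: 8x^2
image of x^3: 27x^3
image of x^4: 64x^4
image of x^5: 125x^5
image of x^6: 216x^6
image of x^7: 343x^7
image of x^8: 512x^8
each image's coordinates form column j of the matrix


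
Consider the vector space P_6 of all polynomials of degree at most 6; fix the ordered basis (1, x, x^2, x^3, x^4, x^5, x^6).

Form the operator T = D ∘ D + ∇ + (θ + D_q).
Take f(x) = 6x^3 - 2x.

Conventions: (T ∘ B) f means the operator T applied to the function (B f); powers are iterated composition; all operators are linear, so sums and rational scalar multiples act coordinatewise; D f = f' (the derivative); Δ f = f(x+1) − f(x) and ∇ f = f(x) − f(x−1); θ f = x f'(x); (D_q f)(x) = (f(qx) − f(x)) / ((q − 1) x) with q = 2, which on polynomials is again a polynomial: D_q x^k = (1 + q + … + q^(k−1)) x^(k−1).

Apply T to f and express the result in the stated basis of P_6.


D f = 18x^2 - 2
D D f = 36x
∇ f = 18x^2 - 18x + 4
θ f = 18x^3 - 2x
D_q f = 42x^2 - 2
(θ + D_q) f = 18x^3 + 42x^2 - 2x - 2
(D ∘ D + ∇ + (θ + D_q)) f = 18x^3 + 60x^2 + 16x + 2

the result is g(x) = 18x^3 + 60x^2 + 16x + 2


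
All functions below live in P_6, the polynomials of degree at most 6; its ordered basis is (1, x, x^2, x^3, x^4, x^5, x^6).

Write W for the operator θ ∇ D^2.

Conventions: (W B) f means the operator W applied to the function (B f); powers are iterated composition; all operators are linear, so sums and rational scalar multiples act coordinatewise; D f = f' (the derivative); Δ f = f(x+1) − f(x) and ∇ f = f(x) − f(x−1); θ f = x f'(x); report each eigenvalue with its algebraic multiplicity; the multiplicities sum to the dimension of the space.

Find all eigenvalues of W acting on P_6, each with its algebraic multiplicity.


λ = 0 (multiplicity 7)

image of 1: 0
image of x: 0
image of x^2: 0
image of x^3: 0
image of x^4: 24x
image of x^5: 120x^2 - 60x
image of x^6: 360x^3 - 360x^2 + 120x
the matrix is upper triangular; its diagonal is (0, 0, 0, 0, 0, 0, 0)
for a triangular matrix the eigenvalues are the diagonal entries, with algebraic multiplicity their repetition count


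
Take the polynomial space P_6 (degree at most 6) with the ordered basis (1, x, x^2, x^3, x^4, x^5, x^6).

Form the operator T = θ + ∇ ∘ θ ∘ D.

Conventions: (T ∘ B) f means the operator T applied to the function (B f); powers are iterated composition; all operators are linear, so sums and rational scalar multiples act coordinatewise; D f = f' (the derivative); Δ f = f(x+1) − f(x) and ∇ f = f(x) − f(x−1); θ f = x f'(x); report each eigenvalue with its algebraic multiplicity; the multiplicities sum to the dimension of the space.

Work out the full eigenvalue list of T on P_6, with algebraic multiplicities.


image of 1: 0
image of x: x
image of x^2: 2x^2 + 2
image of x^3: 3x^3 + 12x - 6
image of x^4: 4x^4 + 36x^2 - 36x + 12
image of x^5: 5x^5 + 80x^3 - 120x^2 + 80x - 20
image of x^6: 6x^6 + 150x^4 - 300x^3 + 300x^2 - 150x + 30
the matrix is upper triangular; its diagonal is (0, 1, 2, 3, 4, 5, 6)
for a triangular matrix the eigenvalues are the diagonal entries, with algebraic multiplicity their repetition count

λ = 0 (multiplicity 1), λ = 1 (multiplicity 1), λ = 2 (multiplicity 1), λ = 3 (multiplicity 1), λ = 4 (multiplicity 1), λ = 5 (multiplicity 1), λ = 6 (multiplicity 1)


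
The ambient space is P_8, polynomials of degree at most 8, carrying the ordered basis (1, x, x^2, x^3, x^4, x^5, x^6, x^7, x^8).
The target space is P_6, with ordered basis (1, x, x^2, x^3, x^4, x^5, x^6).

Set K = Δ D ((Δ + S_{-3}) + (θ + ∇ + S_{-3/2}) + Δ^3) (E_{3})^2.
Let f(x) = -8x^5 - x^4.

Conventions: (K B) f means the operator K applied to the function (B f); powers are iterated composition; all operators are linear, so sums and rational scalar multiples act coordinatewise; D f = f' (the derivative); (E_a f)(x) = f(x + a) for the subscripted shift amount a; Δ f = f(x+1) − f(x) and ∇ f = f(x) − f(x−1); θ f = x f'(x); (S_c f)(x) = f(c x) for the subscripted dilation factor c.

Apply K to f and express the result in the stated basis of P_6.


the image equals g(x) = 39295x^3 - (809913/4)x^2 + (973153/4)x - 688763/2

E_{3} f = -8x^5 - 121x^4 - 732x^3 - 2214x^2 - 3348x - 2025
E_{3} E_{3} f = -8x^5 - 241x^4 - 2904x^3 - 17496x^2 - 52704x - 63504
Δ (E_{3})^2 f = -40x^4 - 1044x^3 - 10238x^2 - 44708x - 73353
S_{-3} (E_{3})^2 f = 1944x^5 - 19521x^4 + 78408x^3 - 157464x^2 + 158112x - 63504
(Δ + S_{-3}) (E_{3})^2 f = 1944x^5 - 19561x^4 + 77364x^3 - 167702x^2 + 113404x - 136857
θ (E_{3})^2 f = -40x^5 - 964x^4 - 8712x^3 - 34992x^2 - 52704x
∇ (E_{3})^2 f = -40x^4 - 884x^3 - 7346x^2 - 27204x - 37879
S_{-3/2} (E_{3})^2 f = (243/4)x^5 - (19521/16)x^4 + 9801x^3 - 39366x^2 + 79056x - 63504
(θ + ∇ + S_{-3/2}) (E_{3})^2 f = (83/4)x^5 - (35585/16)x^4 + 205x^3 - 81704x^2 - 852x - 101383
Δ (E_{3})^2 f = -40x^4 - 1044x^3 - 10238x^2 - 44708x - 73353
Δ Δ (E_{3})^2 f = -160x^3 - 3372x^2 - 23768x - 56030
Δ Δ Δ (E_{3})^2 f = -480x^2 - 7224x - 27300
((Δ + S_{-3}) + (θ + ∇ + S_{-3/2}) + Δ^3) (E_{3})^2 f = (7859/4)x^5 - (348561/16)x^4 + 77569x^3 - 249886x^2 + 105328x - 265540
D ((Δ + S_{-3}) + (θ + ∇ + S_{-3/2}) + Δ^3) (E_{3})^2 f = (39295/4)x^4 - (348561/4)x^3 + 232707x^2 - 499772x + 105328
Δ D ((Δ + S_{-3}) + (θ + ∇ + S_{-3/2}) + Δ^3) (E_{3})^2 f = 39295x^3 - (809913/4)x^2 + (973153/4)x - 688763/2


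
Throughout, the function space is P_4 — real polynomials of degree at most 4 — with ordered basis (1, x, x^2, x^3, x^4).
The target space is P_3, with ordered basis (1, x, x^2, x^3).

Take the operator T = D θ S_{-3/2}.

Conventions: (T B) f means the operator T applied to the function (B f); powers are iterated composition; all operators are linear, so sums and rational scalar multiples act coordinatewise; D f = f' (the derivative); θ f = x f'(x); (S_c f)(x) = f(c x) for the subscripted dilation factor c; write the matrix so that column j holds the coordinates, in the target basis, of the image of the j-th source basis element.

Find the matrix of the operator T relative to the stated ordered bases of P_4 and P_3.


image of 1: 0
image of x: -3/2
image of x^2: 9x
image of x^3: -(243/8)x^2
image of x^4: 81x^3
each image's coordinates form column j of the matrix

the matrix is [[0, -3/2, 0, 0, 0]; [0, 0, 9, 0, 0]; [0, 0, 0, -243/8, 0]; [0, 0, 0, 0, 81]] (rows listed top to bottom)


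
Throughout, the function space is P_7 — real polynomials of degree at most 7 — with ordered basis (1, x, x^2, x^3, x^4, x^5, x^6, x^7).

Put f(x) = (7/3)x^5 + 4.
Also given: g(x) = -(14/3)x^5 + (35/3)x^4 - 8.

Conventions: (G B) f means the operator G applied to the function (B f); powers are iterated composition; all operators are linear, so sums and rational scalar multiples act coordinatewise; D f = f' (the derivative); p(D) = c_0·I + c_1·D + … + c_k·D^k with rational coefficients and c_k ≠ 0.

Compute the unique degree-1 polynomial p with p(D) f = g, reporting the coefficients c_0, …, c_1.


D^0 f = (7/3)x^5 + 4
D^1 f = (35/3)x^4
matching coefficients of g against c_0 f + c_1 Df + … from the top degree down determines the c_i
solution: c_0 = -2, c_1 = 1

c_0 = -2, c_1 = 1


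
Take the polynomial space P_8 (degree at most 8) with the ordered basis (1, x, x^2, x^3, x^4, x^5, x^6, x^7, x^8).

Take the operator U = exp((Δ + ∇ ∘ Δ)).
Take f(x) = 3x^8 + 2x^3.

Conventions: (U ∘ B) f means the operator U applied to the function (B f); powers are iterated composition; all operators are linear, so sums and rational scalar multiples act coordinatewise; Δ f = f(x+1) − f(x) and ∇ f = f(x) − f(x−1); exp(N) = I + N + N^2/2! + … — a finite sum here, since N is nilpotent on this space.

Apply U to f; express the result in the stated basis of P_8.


the result is g(x) = 3x^8 + 24x^7 + 336x^6 + 1848x^5 + 11130x^4 + 37298x^3 + 105426x^2 + 162864x + 132064

order-1 term: 24x^7 + 252x^6 + 168x^5 + 630x^4 + 168x^3 + 258x^2 + 42x + 11
order-2 term: 84x^6 + 1512x^5 + 6510x^4 + 7560x^3 + 12684x^2 + 4542x + 1911
order-3 term: 168x^5 + 3780x^4 + 24360x^3 + 52920x^2 + 47544x + 23816
order-4 term: 210x^4 + 5040x^3 + 35700x^2 + 85680x + 60543
order-5 term: 168x^3 + 3780x^2 + 23520x + 39690
order-6 term: 84x^2 + 1512x + 5838
order-7 term: 24x + 252
order-8 term: 3
the series for exp((Δ + ∇ ∘ Δ)) f terminates at order 8
exp((Δ + ∇ ∘ Δ)) f = 3x^8 + 24x^7 + 336x^6 + 1848x^5 + 11130x^4 + 37298x^3 + 105426x^2 + 162864x + 132064
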